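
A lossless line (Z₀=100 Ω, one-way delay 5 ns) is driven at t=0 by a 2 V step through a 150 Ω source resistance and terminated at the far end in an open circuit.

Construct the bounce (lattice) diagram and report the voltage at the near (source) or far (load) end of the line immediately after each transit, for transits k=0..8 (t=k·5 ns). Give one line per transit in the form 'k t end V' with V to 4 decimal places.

Γ_L=1.000000, Γ_S=0.200000; launch V₁=2·100/250=0.800000
k=0 src: V=0.8000
k=1 load: inc=0.800000, refl=0.800000·1.000000=0.8000; V=0.000000+0.800000+0.800000=1.6000
k=2 src: inc=0.800000, refl=0.800000·0.200000=0.1600; V=0.800000+0.800000+0.160000=1.7600
k=3 load: inc=0.160000, refl=0.160000·1.000000=0.1600; V=1.600000+0.160000+0.160000=1.9200
k=4 src: inc=0.160000, refl=0.160000·0.200000=0.0320; V=1.760000+0.160000+0.032000=1.9520
k=5 load: inc=0.032000, refl=0.032000·1.000000=0.0320; V=1.920000+0.032000+0.032000=1.9840
k=6 src: inc=0.032000, refl=0.032000·0.200000=0.0064; V=1.952000+0.032000+0.006400=1.9904
k=7 load: inc=0.006400, refl=0.006400·1.000000=0.0064; V=1.984000+0.006400+0.006400=1.9968
k=8 src: inc=0.006400, refl=0.006400·0.200000=0.0013; V=1.990400+0.006400+0.001280=1.9981

0 0 source 0.8000
1 5 load 1.6000
2 10 source 1.7600
3 15 load 1.9200
4 20 source 1.9520
5 25 load 1.9840
6 30 source 1.9904
7 35 load 1.9968
8 40 source 1.9981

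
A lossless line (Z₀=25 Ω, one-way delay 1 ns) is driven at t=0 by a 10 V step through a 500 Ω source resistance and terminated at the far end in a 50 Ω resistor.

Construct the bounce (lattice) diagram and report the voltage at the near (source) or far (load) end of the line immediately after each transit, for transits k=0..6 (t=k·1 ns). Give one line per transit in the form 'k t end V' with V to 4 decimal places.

0 0 source 0.4762
1 1 load 0.6349
2 2 source 0.7785
3 3 load 0.8264
4 4 source 0.8697
5 5 load 0.8842
6 6 source 0.8972

Γ_L=0.333333, Γ_S=0.904762; launch V₁=10·25/525=0.476190
k=0 src: V=0.4762
k=1 load: inc=0.476190, refl=0.476190·0.333333=0.1587; V=0.000000+0.476190+0.158730=0.6349
k=2 src: inc=0.158730, refl=0.158730·0.904762=0.1436; V=0.476190+0.158730+0.143613=0.7785
k=3 load: inc=0.143613, refl=0.143613·0.333333=0.0479; V=0.634921+0.143613+0.047871=0.8264
k=4 src: inc=0.047871, refl=0.047871·0.904762=0.0433; V=0.778534+0.047871+0.043312=0.8697
k=5 load: inc=0.043312, refl=0.043312·0.333333=0.0144; V=0.826405+0.043312+0.014437=0.8842
k=6 src: inc=0.014437, refl=0.014437·0.904762=0.0131; V=0.869716+0.014437+0.013062=0.8972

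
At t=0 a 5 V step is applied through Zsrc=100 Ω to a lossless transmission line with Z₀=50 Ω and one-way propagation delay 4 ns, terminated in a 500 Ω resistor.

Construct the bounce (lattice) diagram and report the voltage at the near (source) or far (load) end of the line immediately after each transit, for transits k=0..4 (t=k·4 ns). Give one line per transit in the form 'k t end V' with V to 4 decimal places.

Γ_L=0.818182, Γ_S=0.333333; launch V₁=5·50/150=1.666667
k=0 src: V=1.6667
k=1 load: inc=1.666667, refl=1.666667·0.818182=1.3636; V=0.000000+1.666667+1.363636=3.0303
k=2 src: inc=1.363636, refl=1.363636·0.333333=0.4545; V=1.666667+1.363636+0.454545=3.4848
k=3 load: inc=0.454545, refl=0.454545·0.818182=0.3719; V=3.030303+0.454545+0.371901=3.8567
k=4 src: inc=0.371901, refl=0.371901·0.333333=0.1240; V=3.484848+0.371901+0.123967=3.9807

0 0 source 1.6667
1 4 load 3.0303
2 8 source 3.4848
3 12 load 3.8567
4 16 source 3.9807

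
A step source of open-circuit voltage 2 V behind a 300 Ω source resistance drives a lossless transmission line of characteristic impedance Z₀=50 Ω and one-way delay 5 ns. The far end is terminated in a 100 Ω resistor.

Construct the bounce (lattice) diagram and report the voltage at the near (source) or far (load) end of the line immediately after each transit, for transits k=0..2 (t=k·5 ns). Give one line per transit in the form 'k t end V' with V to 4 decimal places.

0 0 source 0.2857
1 5 load 0.3810
2 10 source 0.4490

Γ_L=0.333333, Γ_S=0.714286; launch V₁=2·50/350=0.285714
k=0 src: V=0.2857
k=1 load: inc=0.285714, refl=0.285714·0.333333=0.0952; V=0.000000+0.285714+0.095238=0.3810
k=2 src: inc=0.095238, refl=0.095238·0.714286=0.0680; V=0.285714+0.095238+0.068027=0.4490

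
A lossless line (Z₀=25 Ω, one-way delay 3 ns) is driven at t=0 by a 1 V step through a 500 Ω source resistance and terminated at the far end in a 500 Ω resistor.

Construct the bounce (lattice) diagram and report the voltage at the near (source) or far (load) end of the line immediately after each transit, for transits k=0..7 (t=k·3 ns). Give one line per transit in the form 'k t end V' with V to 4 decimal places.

Γ_L=0.904762, Γ_S=0.904762; launch V₁=1·25/525=0.047619
k=0 src: V=0.0476
k=1 load: inc=0.047619, refl=0.047619·0.904762=0.0431; V=0.000000+0.047619+0.043084=0.0907
k=2 src: inc=0.043084, refl=0.043084·0.904762=0.0390; V=0.047619+0.043084+0.038981=0.1297
k=3 load: inc=0.038981, refl=0.038981·0.904762=0.0353; V=0.090703+0.038981+0.035268=0.1650
k=4 src: inc=0.035268, refl=0.035268·0.904762=0.0319; V=0.129684+0.035268+0.031909=0.1969
k=5 load: inc=0.031909, refl=0.031909·0.904762=0.0289; V=0.164952+0.031909+0.028870=0.2257
k=6 src: inc=0.028870, refl=0.028870·0.904762=0.0261; V=0.196861+0.028870+0.026121=0.2519
k=7 load: inc=0.026121, refl=0.026121·0.904762=0.0236; V=0.225732+0.026121+0.023633=0.2755

0 0 source 0.0476
1 3 load 0.0907
2 6 source 0.1297
3 9 load 0.1650
4 12 source 0.1969
5 15 load 0.2257
6 18 source 0.2519
7 21 load 0.2755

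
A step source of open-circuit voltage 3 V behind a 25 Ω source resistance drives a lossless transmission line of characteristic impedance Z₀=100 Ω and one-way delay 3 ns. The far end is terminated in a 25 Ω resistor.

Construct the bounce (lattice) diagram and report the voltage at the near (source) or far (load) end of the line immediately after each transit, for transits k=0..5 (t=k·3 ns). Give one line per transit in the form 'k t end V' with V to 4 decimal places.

Γ_L=-0.600000, Γ_S=-0.600000; launch V₁=3·100/125=2.400000
k=0 src: V=2.4000
k=1 load: inc=2.400000, refl=2.400000·-0.600000=-1.4400; V=0.000000+2.400000+-1.440000=0.9600
k=2 src: inc=-1.440000, refl=-1.440000·-0.600000=0.8640; V=2.400000+-1.440000+0.864000=1.8240
k=3 load: inc=0.864000, refl=0.864000·-0.600000=-0.5184; V=0.960000+0.864000+-0.518400=1.3056
k=4 src: inc=-0.518400, refl=-0.518400·-0.600000=0.3110; V=1.824000+-0.518400+0.311040=1.6166
k=5 load: inc=0.311040, refl=0.311040·-0.600000=-0.1866; V=1.305600+0.311040+-0.186624=1.4300

0 0 source 2.4000
1 3 load 0.9600
2 6 source 1.8240
3 9 load 1.3056
4 12 source 1.6166
5 15 load 1.4300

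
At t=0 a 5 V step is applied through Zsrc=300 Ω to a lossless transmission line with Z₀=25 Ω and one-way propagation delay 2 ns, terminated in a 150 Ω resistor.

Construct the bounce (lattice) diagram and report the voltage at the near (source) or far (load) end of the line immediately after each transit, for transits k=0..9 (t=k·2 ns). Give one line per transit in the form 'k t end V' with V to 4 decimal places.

0 0 source 0.3846
1 2 load 0.6593
2 4 source 0.8918
3 6 load 1.0578
4 8 source 1.1983
5 10 load 1.2987
6 12 source 1.3836
7 14 load 1.4443
8 16 source 1.4956
9 18 load 1.5322

Γ_L=0.714286, Γ_S=0.846154; launch V₁=5·25/325=0.384615
k=0 src: V=0.3846
k=1 load: inc=0.384615, refl=0.384615·0.714286=0.2747; V=0.000000+0.384615+0.274725=0.6593
k=2 src: inc=0.274725, refl=0.274725·0.846154=0.2325; V=0.384615+0.274725+0.232460=0.8918
k=3 load: inc=0.232460, refl=0.232460·0.714286=0.1660; V=0.659341+0.232460+0.166043=1.0578
k=4 src: inc=0.166043, refl=0.166043·0.846154=0.1405; V=0.891801+0.166043+0.140498=1.1983
k=5 load: inc=0.140498, refl=0.140498·0.714286=0.1004; V=1.057843+0.140498+0.100356=1.2987
k=6 src: inc=0.100356, refl=0.100356·0.846154=0.0849; V=1.198341+0.100356+0.084916=1.3836
k=7 load: inc=0.084916, refl=0.084916·0.714286=0.0607; V=1.298696+0.084916+0.060654=1.4443
k=8 src: inc=0.060654, refl=0.060654·0.846154=0.0513; V=1.383613+0.060654+0.051323=1.4956
k=9 load: inc=0.051323, refl=0.051323·0.714286=0.0367; V=1.444267+0.051323+0.036659=1.5322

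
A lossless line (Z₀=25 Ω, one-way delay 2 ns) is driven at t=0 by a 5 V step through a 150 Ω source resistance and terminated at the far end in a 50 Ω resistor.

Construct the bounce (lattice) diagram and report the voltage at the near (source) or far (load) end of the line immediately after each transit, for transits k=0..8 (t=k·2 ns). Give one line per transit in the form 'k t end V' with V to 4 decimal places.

0 0 source 0.7143
1 2 load 0.9524
2 4 source 1.1224
3 6 load 1.1791
4 8 source 1.2196
5 10 load 1.2331
6 12 source 1.2428
7 14 load 1.2460
8 16 source 1.2483

Γ_L=0.333333, Γ_S=0.714286; launch V₁=5·25/175=0.714286
k=0 src: V=0.7143
k=1 load: inc=0.714286, refl=0.714286·0.333333=0.2381; V=0.000000+0.714286+0.238095=0.9524
k=2 src: inc=0.238095, refl=0.238095·0.714286=0.1701; V=0.714286+0.238095+0.170068=1.1224
k=3 load: inc=0.170068, refl=0.170068·0.333333=0.0567; V=0.952381+0.170068+0.056689=1.1791
k=4 src: inc=0.056689, refl=0.056689·0.714286=0.0405; V=1.122449+0.056689+0.040492=1.2196
k=5 load: inc=0.040492, refl=0.040492·0.333333=0.0135; V=1.179138+0.040492+0.013497=1.2331
k=6 src: inc=0.013497, refl=0.013497·0.714286=0.0096; V=1.219631+0.013497+0.009641=1.2428
k=7 load: inc=0.009641, refl=0.009641·0.333333=0.0032; V=1.233128+0.009641+0.003214=1.2460
k=8 src: inc=0.003214, refl=0.003214·0.714286=0.0023; V=1.242769+0.003214+0.002295=1.2483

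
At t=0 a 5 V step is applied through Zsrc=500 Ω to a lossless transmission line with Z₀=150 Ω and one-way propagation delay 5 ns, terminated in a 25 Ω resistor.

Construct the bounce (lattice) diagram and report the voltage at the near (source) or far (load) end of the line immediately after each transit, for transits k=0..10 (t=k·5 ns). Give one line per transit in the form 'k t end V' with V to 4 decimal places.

Γ_L=-0.714286, Γ_S=0.538462; launch V₁=5·150/650=1.153846
k=0 src: V=1.1538
k=1 load: inc=1.153846, refl=1.153846·-0.714286=-0.8242; V=0.000000+1.153846+-0.824176=0.3297
k=2 src: inc=-0.824176, refl=-0.824176·0.538462=-0.4438; V=1.153846+-0.824176+-0.443787=-0.1141
k=3 load: inc=-0.443787, refl=-0.443787·-0.714286=0.3170; V=0.329670+-0.443787+0.316991=0.2029
k=4 src: inc=0.316991, refl=0.316991·0.538462=0.1707; V=-0.114117+0.316991+0.170687=0.3736
k=5 load: inc=0.170687, refl=0.170687·-0.714286=-0.1219; V=0.202874+0.170687+-0.121920=0.2516
k=6 src: inc=-0.121920, refl=-0.121920·0.538462=-0.0656; V=0.373561+-0.121920+-0.065649=0.1860
k=7 load: inc=-0.065649, refl=-0.065649·-0.714286=0.0469; V=0.251642+-0.065649+0.046892=0.2329
k=8 src: inc=0.046892, refl=0.046892·0.538462=0.0252; V=0.185993+0.046892+0.025250=0.2581
k=9 load: inc=0.025250, refl=0.025250·-0.714286=-0.0180; V=0.232885+0.025250+-0.018035=0.2401
k=10 src: inc=-0.018035, refl=-0.018035·0.538462=-0.0097; V=0.258135+-0.018035+-0.009711=0.2304

0 0 source 1.1538
1 5 load 0.3297
2 10 source -0.1141
3 15 load 0.2029
4 20 source 0.3736
5 25 load 0.2516
6 30 source 0.1860
7 35 load 0.2329
8 40 source 0.2581
9 45 load 0.2401
10 50 source 0.2304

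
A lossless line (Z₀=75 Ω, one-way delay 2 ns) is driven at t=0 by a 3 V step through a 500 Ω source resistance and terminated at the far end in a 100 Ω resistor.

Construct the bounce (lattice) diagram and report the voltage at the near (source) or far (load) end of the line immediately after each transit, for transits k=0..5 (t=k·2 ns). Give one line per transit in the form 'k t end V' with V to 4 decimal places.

0 0 source 0.3913
1 2 load 0.4472
2 4 source 0.4885
3 6 load 0.4944
4 8 source 0.4988
5 10 load 0.4994

Γ_L=0.142857, Γ_S=0.739130; launch V₁=3·75/575=0.391304
k=0 src: V=0.3913
k=1 load: inc=0.391304, refl=0.391304·0.142857=0.0559; V=0.000000+0.391304+0.055901=0.4472
k=2 src: inc=0.055901, refl=0.055901·0.739130=0.0413; V=0.391304+0.055901+0.041318=0.4885
k=3 load: inc=0.041318, refl=0.041318·0.142857=0.0059; V=0.447205+0.041318+0.005903=0.4944
k=4 src: inc=0.005903, refl=0.005903·0.739130=0.0044; V=0.488523+0.005903+0.004363=0.4988
k=5 load: inc=0.004363, refl=0.004363·0.142857=0.0006; V=0.494425+0.004363+0.000623=0.4994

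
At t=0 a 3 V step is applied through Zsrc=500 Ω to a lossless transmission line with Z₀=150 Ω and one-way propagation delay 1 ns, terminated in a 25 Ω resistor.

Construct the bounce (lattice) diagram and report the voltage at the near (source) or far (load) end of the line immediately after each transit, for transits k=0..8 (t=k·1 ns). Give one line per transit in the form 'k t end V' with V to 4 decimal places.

Γ_L=-0.714286, Γ_S=0.538462; launch V₁=3·150/650=0.692308
k=0 src: V=0.6923
k=1 load: inc=0.692308, refl=0.692308·-0.714286=-0.4945; V=0.000000+0.692308+-0.494505=0.1978
k=2 src: inc=-0.494505, refl=-0.494505·0.538462=-0.2663; V=0.692308+-0.494505+-0.266272=-0.0685
k=3 load: inc=-0.266272, refl=-0.266272·-0.714286=0.1902; V=0.197802+-0.266272+0.190194=0.1217
k=4 src: inc=0.190194, refl=0.190194·0.538462=0.1024; V=-0.068470+0.190194+0.102412=0.2241
k=5 load: inc=0.102412, refl=0.102412·-0.714286=-0.0732; V=0.121724+0.102412+-0.073152=0.1510
k=6 src: inc=-0.073152, refl=-0.073152·0.538462=-0.0394; V=0.224137+-0.073152+-0.039389=0.1116
k=7 load: inc=-0.039389, refl=-0.039389·-0.714286=0.0281; V=0.150985+-0.039389+0.028135=0.1397
k=8 src: inc=0.028135, refl=0.028135·0.538462=0.0151; V=0.111596+0.028135+0.015150=0.1549

0 0 source 0.6923
1 1 load 0.1978
2 2 source -0.0685
3 3 load 0.1217
4 4 source 0.2241
5 5 load 0.1510
6 6 source 0.1116
7 7 load 0.1397
8 8 source 0.1549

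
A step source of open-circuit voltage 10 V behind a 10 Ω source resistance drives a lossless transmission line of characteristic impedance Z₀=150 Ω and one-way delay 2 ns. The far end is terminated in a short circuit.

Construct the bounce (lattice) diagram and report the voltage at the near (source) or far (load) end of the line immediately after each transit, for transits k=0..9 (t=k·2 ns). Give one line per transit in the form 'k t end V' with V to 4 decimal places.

0 0 source 9.3750
1 2 load 0.0000
2 4 source 8.2031
3 6 load 0.0000
4 8 source 7.1777
5 10 load 0.0000
6 12 source 6.2805
7 14 load 0.0000
8 16 source 5.4955
9 18 load 0.0000

Γ_L=-1.000000, Γ_S=-0.875000; launch V₁=10·150/160=9.375000
k=0 src: V=9.3750
k=1 load: inc=9.375000, refl=9.375000·-1.000000=-9.3750; V=0.000000+9.375000+-9.375000=0.0000
k=2 src: inc=-9.375000, refl=-9.375000·-0.875000=8.2031; V=9.375000+-9.375000+8.203125=8.2031
k=3 load: inc=8.203125, refl=8.203125·-1.000000=-8.2031; V=0.000000+8.203125+-8.203125=0.0000
k=4 src: inc=-8.203125, refl=-8.203125·-0.875000=7.1777; V=8.203125+-8.203125+7.177734=7.1777
k=5 load: inc=7.177734, refl=7.177734·-1.000000=-7.1777; V=0.000000+7.177734+-7.177734=0.0000
k=6 src: inc=-7.177734, refl=-7.177734·-0.875000=6.2805; V=7.177734+-7.177734+6.280518=6.2805
k=7 load: inc=6.280518, refl=6.280518·-1.000000=-6.2805; V=0.000000+6.280518+-6.280518=0.0000
k=8 src: inc=-6.280518, refl=-6.280518·-0.875000=5.4955; V=6.280518+-6.280518+5.495453=5.4955
k=9 load: inc=5.495453, refl=5.495453·-1.000000=-5.4955; V=0.000000+5.495453+-5.495453=0.0000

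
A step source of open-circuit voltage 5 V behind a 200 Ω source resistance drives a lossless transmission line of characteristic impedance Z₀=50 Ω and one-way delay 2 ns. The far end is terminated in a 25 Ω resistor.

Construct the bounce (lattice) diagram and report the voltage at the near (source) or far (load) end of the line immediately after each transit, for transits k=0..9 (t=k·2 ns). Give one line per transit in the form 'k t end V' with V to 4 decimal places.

0 0 source 1.0000
1 2 load 0.6667
2 4 source 0.4667
3 6 load 0.5333
4 8 source 0.5733
5 10 load 0.5600
6 12 source 0.5520
7 14 load 0.5547
8 16 source 0.5563
9 18 load 0.5557

Γ_L=-0.333333, Γ_S=0.600000; launch V₁=5·50/250=1.000000
k=0 src: V=1.0000
k=1 load: inc=1.000000, refl=1.000000·-0.333333=-0.3333; V=0.000000+1.000000+-0.333333=0.6667
k=2 src: inc=-0.333333, refl=-0.333333·0.600000=-0.2000; V=1.000000+-0.333333+-0.200000=0.4667
k=3 load: inc=-0.200000, refl=-0.200000·-0.333333=0.0667; V=0.666667+-0.200000+0.066667=0.5333
k=4 src: inc=0.066667, refl=0.066667·0.600000=0.0400; V=0.466667+0.066667+0.040000=0.5733
k=5 load: inc=0.040000, refl=0.040000·-0.333333=-0.0133; V=0.533333+0.040000+-0.013333=0.5600
k=6 src: inc=-0.013333, refl=-0.013333·0.600000=-0.0080; V=0.573333+-0.013333+-0.008000=0.5520
k=7 load: inc=-0.008000, refl=-0.008000·-0.333333=0.0027; V=0.560000+-0.008000+0.002667=0.5547
k=8 src: inc=0.002667, refl=0.002667·0.600000=0.0016; V=0.552000+0.002667+0.001600=0.5563
k=9 load: inc=0.001600, refl=0.001600·-0.333333=-0.0005; V=0.554667+0.001600+-0.000533=0.5557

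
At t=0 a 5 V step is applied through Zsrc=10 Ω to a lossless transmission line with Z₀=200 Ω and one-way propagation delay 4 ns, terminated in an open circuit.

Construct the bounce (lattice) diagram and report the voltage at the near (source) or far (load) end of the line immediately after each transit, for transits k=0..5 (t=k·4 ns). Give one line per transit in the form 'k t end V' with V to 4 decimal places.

Γ_L=1.000000, Γ_S=-0.904762; launch V₁=5·200/210=4.761905
k=0 src: V=4.7619
k=1 load: inc=4.761905, refl=4.761905·1.000000=4.7619; V=0.000000+4.761905+4.761905=9.5238
k=2 src: inc=4.761905, refl=4.761905·-0.904762=-4.3084; V=4.761905+4.761905+-4.308390=5.2154
k=3 load: inc=-4.308390, refl=-4.308390·1.000000=-4.3084; V=9.523810+-4.308390+-4.308390=0.9070
k=4 src: inc=-4.308390, refl=-4.308390·-0.904762=3.8981; V=5.215420+-4.308390+3.898067=4.8051
k=5 load: inc=3.898067, refl=3.898067·1.000000=3.8981; V=0.907029+3.898067+3.898067=8.7032

0 0 source 4.7619
1 4 load 9.5238
2 8 source 5.2154
3 12 load 0.9070
4 16 source 4.8051
5 20 load 8.7032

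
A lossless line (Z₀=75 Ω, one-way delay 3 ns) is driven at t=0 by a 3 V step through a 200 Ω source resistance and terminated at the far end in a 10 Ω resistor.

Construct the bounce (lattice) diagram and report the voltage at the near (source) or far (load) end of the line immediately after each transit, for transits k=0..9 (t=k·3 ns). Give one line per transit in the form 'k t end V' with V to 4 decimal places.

0 0 source 0.8182
1 3 load 0.1925
2 6 source -0.0919
3 9 load 0.1256
4 12 source 0.2245
5 15 load 0.1489
6 18 source 0.1145
7 21 load 0.1408
8 24 source 0.1527
9 27 load 0.1436

Γ_L=-0.764706, Γ_S=0.454545; launch V₁=3·75/275=0.818182
k=0 src: V=0.8182
k=1 load: inc=0.818182, refl=0.818182·-0.764706=-0.6257; V=0.000000+0.818182+-0.625668=0.1925
k=2 src: inc=-0.625668, refl=-0.625668·0.454545=-0.2844; V=0.818182+-0.625668+-0.284395=-0.0919
k=3 load: inc=-0.284395, refl=-0.284395·-0.764706=0.2175; V=0.192513+-0.284395+0.217478=0.1256
k=4 src: inc=0.217478, refl=0.217478·0.454545=0.0989; V=-0.091881+0.217478+0.098854=0.2245
k=5 load: inc=0.098854, refl=0.098854·-0.764706=-0.0756; V=0.125597+0.098854+-0.075594=0.1489
k=6 src: inc=-0.075594, refl=-0.075594·0.454545=-0.0344; V=0.224451+-0.075594+-0.034361=0.1145
k=7 load: inc=-0.034361, refl=-0.034361·-0.764706=0.0263; V=0.148857+-0.034361+0.026276=0.1408
k=8 src: inc=0.026276, refl=0.026276·0.454545=0.0119; V=0.114496+0.026276+0.011944=0.1527
k=9 load: inc=0.011944, refl=0.011944·-0.764706=-0.0091; V=0.140772+0.011944+-0.009133=0.1436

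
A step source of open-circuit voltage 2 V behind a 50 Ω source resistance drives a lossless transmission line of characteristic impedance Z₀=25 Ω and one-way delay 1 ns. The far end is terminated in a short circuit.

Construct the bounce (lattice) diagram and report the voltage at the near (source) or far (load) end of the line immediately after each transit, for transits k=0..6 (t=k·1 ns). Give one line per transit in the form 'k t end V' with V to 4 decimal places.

0 0 source 0.6667
1 1 load 0.0000
2 2 source -0.2222
3 3 load 0.0000
4 4 source 0.0741
5 5 load 0.0000
6 6 source -0.0247

Γ_L=-1.000000, Γ_S=0.333333; launch V₁=2·25/75=0.666667
k=0 src: V=0.6667
k=1 load: inc=0.666667, refl=0.666667·-1.000000=-0.6667; V=0.000000+0.666667+-0.666667=0.0000
k=2 src: inc=-0.666667, refl=-0.666667·0.333333=-0.2222; V=0.666667+-0.666667+-0.222222=-0.2222
k=3 load: inc=-0.222222, refl=-0.222222·-1.000000=0.2222; V=0.000000+-0.222222+0.222222=0.0000
k=4 src: inc=0.222222, refl=0.222222·0.333333=0.0741; V=-0.222222+0.222222+0.074074=0.0741
k=5 load: inc=0.074074, refl=0.074074·-1.000000=-0.0741; V=0.000000+0.074074+-0.074074=0.0000
k=6 src: inc=-0.074074, refl=-0.074074·0.333333=-0.0247; V=0.074074+-0.074074+-0.024691=-0.0247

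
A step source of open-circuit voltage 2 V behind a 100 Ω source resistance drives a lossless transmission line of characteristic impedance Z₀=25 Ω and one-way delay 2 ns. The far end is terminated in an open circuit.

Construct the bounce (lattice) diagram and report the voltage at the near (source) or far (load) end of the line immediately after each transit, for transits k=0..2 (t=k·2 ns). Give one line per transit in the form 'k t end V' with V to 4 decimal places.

Γ_L=1.000000, Γ_S=0.600000; launch V₁=2·25/125=0.400000
k=0 src: V=0.4000
k=1 load: inc=0.400000, refl=0.400000·1.000000=0.4000; V=0.000000+0.400000+0.400000=0.8000
k=2 src: inc=0.400000, refl=0.400000·0.600000=0.2400; V=0.400000+0.400000+0.240000=1.0400

0 0 source 0.4000
1 2 load 0.8000
2 4 source 1.0400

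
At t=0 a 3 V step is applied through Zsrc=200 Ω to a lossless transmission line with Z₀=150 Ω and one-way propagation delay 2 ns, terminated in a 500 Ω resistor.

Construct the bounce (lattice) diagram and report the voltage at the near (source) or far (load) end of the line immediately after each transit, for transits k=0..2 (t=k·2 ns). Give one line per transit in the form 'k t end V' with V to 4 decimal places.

Γ_L=0.538462, Γ_S=0.142857; launch V₁=3·150/350=1.285714
k=0 src: V=1.2857
k=1 load: inc=1.285714, refl=1.285714·0.538462=0.6923; V=0.000000+1.285714+0.692308=1.9780
k=2 src: inc=0.692308, refl=0.692308·0.142857=0.0989; V=1.285714+0.692308+0.098901=2.0769

0 0 source 1.2857
1 2 load 1.9780
2 4 source 2.0769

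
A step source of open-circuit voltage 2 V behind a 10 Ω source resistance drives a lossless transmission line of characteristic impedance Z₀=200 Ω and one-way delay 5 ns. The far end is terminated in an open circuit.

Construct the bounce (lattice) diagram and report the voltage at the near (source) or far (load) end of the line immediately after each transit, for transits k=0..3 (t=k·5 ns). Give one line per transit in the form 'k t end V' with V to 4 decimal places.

Γ_L=1.000000, Γ_S=-0.904762; launch V₁=2·200/210=1.904762
k=0 src: V=1.9048
k=1 load: inc=1.904762, refl=1.904762·1.000000=1.9048; V=0.000000+1.904762+1.904762=3.8095
k=2 src: inc=1.904762, refl=1.904762·-0.904762=-1.7234; V=1.904762+1.904762+-1.723356=2.0862
k=3 load: inc=-1.723356, refl=-1.723356·1.000000=-1.7234; V=3.809524+-1.723356+-1.723356=0.3628

0 0 source 1.9048
1 5 load 3.8095
2 10 source 2.0862
3 15 load 0.3628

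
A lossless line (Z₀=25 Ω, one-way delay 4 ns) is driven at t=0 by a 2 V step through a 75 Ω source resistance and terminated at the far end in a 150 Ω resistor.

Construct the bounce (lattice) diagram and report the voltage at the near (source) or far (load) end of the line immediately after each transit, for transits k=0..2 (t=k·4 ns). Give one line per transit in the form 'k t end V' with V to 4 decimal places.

0 0 source 0.5000
1 4 load 0.8571
2 8 source 1.0357

Γ_L=0.714286, Γ_S=0.500000; launch V₁=2·25/100=0.500000
k=0 src: V=0.5000
k=1 load: inc=0.500000, refl=0.500000·0.714286=0.3571; V=0.000000+0.500000+0.357143=0.8571
k=2 src: inc=0.357143, refl=0.357143·0.500000=0.1786; V=0.500000+0.357143+0.178571=1.0357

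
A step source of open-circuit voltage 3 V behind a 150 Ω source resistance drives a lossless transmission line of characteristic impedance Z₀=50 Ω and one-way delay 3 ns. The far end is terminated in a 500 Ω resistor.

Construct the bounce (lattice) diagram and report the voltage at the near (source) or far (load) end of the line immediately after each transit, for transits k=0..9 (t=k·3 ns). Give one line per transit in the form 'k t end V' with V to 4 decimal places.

0 0 source 0.7500
1 3 load 1.3636
2 6 source 1.6705
3 9 load 1.9215
4 12 source 2.0470
5 15 load 2.1497
6 18 source 2.2010
7 21 load 2.2431
8 24 source 2.2641
9 27 load 2.2813

Γ_L=0.818182, Γ_S=0.500000; launch V₁=3·50/200=0.750000
k=0 src: V=0.7500
k=1 load: inc=0.750000, refl=0.750000·0.818182=0.6136; V=0.000000+0.750000+0.613636=1.3636
k=2 src: inc=0.613636, refl=0.613636·0.500000=0.3068; V=0.750000+0.613636+0.306818=1.6705
k=3 load: inc=0.306818, refl=0.306818·0.818182=0.2510; V=1.363636+0.306818+0.251033=1.9215
k=4 src: inc=0.251033, refl=0.251033·0.500000=0.1255; V=1.670455+0.251033+0.125517=2.0470
k=5 load: inc=0.125517, refl=0.125517·0.818182=0.1027; V=1.921488+0.125517+0.102695=2.1497
k=6 src: inc=0.102695, refl=0.102695·0.500000=0.0513; V=2.047004+0.102695+0.051348=2.2010
k=7 load: inc=0.051348, refl=0.051348·0.818182=0.0420; V=2.149699+0.051348+0.042012=2.2431
k=8 src: inc=0.042012, refl=0.042012·0.500000=0.0210; V=2.201047+0.042012+0.021006=2.2641
k=9 load: inc=0.021006, refl=0.021006·0.818182=0.0172; V=2.243059+0.021006+0.017187=2.2813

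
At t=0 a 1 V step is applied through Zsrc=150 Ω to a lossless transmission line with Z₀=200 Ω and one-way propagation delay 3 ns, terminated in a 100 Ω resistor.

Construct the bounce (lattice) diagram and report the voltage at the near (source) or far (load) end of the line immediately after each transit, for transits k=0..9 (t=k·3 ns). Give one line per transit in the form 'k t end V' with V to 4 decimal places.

0 0 source 0.5714
1 3 load 0.3810
2 6 source 0.4082
3 9 load 0.3991
4 12 source 0.4004
5 15 load 0.4000
6 18 source 0.4000
7 21 load 0.4000
8 24 source 0.4000
9 27 load 0.4000

Γ_L=-0.333333, Γ_S=-0.142857; launch V₁=1·200/350=0.571429
k=0 src: V=0.5714
k=1 load: inc=0.571429, refl=0.571429·-0.333333=-0.1905; V=0.000000+0.571429+-0.190476=0.3810
k=2 src: inc=-0.190476, refl=-0.190476·-0.142857=0.0272; V=0.571429+-0.190476+0.027211=0.4082
k=3 load: inc=0.027211, refl=0.027211·-0.333333=-0.0091; V=0.380952+0.027211+-0.009070=0.3991
k=4 src: inc=-0.009070, refl=-0.009070·-0.142857=0.0013; V=0.408163+-0.009070+0.001296=0.4004
k=5 load: inc=0.001296, refl=0.001296·-0.333333=-0.0004; V=0.399093+0.001296+-0.000432=0.4000
k=6 src: inc=-0.000432, refl=-0.000432·-0.142857=0.0001; V=0.400389+-0.000432+0.000062=0.4000
k=7 load: inc=0.000062, refl=0.000062·-0.333333=-0.0000; V=0.399957+0.000062+-0.000021=0.4000
k=8 src: inc=-0.000021, refl=-0.000021·-0.142857=0.0000; V=0.400019+-0.000021+0.000003=0.4000
k=9 load: inc=0.000003, refl=0.000003·-0.333333=-0.0000; V=0.399998+0.000003+-0.000001=0.4000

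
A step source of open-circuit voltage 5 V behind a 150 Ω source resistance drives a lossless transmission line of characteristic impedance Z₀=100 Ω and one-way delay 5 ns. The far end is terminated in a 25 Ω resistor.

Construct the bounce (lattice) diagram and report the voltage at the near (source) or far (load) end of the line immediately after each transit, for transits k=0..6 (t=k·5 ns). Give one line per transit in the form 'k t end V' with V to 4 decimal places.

Γ_L=-0.600000, Γ_S=0.200000; launch V₁=5·100/250=2.000000
k=0 src: V=2.0000
k=1 load: inc=2.000000, refl=2.000000·-0.600000=-1.2000; V=0.000000+2.000000+-1.200000=0.8000
k=2 src: inc=-1.200000, refl=-1.200000·0.200000=-0.2400; V=2.000000+-1.200000+-0.240000=0.5600
k=3 load: inc=-0.240000, refl=-0.240000·-0.600000=0.1440; V=0.800000+-0.240000+0.144000=0.7040
k=4 src: inc=0.144000, refl=0.144000·0.200000=0.0288; V=0.560000+0.144000+0.028800=0.7328
k=5 load: inc=0.028800, refl=0.028800·-0.600000=-0.0173; V=0.704000+0.028800+-0.017280=0.7155
k=6 src: inc=-0.017280, refl=-0.017280·0.200000=-0.0035; V=0.732800+-0.017280+-0.003456=0.7121

0 0 source 2.0000
1 5 load 0.8000
2 10 source 0.5600
3 15 load 0.7040
4 20 source 0.7328
5 25 load 0.7155
6 30 source 0.7121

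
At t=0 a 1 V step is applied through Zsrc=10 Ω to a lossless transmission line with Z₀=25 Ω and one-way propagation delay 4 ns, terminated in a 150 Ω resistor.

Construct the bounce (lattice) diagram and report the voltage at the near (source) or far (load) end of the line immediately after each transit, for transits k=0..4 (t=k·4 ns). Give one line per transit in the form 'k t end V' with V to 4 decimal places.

Γ_L=0.714286, Γ_S=-0.428571; launch V₁=1·25/35=0.714286
k=0 src: V=0.7143
k=1 load: inc=0.714286, refl=0.714286·0.714286=0.5102; V=0.000000+0.714286+0.510204=1.2245
k=2 src: inc=0.510204, refl=0.510204·-0.428571=-0.2187; V=0.714286+0.510204+-0.218659=1.0058
k=3 load: inc=-0.218659, refl=-0.218659·0.714286=-0.1562; V=1.224490+-0.218659+-0.156185=0.8496
k=4 src: inc=-0.156185, refl=-0.156185·-0.428571=0.0669; V=1.005831+-0.156185+0.066936=0.9166

0 0 source 0.7143
1 4 load 1.2245
2 8 source 1.0058
3 12 load 0.8496
4 16 source 0.9166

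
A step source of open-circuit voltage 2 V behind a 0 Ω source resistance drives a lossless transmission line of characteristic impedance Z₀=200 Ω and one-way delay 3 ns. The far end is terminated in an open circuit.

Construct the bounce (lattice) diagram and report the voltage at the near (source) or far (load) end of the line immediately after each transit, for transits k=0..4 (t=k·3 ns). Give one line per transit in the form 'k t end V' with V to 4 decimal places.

Γ_L=1.000000, Γ_S=-1.000000; launch V₁=2·200/200=2.000000
k=0 src: V=2.0000
k=1 load: inc=2.000000, refl=2.000000·1.000000=2.0000; V=0.000000+2.000000+2.000000=4.0000
k=2 src: inc=2.000000, refl=2.000000·-1.000000=-2.0000; V=2.000000+2.000000+-2.000000=2.0000
k=3 load: inc=-2.000000, refl=-2.000000·1.000000=-2.0000; V=4.000000+-2.000000+-2.000000=0.0000
k=4 src: inc=-2.000000, refl=-2.000000·-1.000000=2.0000; V=2.000000+-2.000000+2.000000=2.0000

0 0 source 2.0000
1 3 load 4.0000
2 6 source 2.0000
3 9 load 0.0000
4 12 source 2.0000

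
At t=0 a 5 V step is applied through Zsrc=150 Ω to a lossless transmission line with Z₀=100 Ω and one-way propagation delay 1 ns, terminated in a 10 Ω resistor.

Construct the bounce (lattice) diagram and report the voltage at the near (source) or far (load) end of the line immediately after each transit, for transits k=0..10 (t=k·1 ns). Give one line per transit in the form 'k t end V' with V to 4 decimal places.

0 0 source 2.0000
1 1 load 0.3636
2 2 source 0.0364
3 3 load 0.3041
4 4 source 0.3577
5 5 load 0.3139
6 6 source 0.3051
7 7 load 0.3123
8 8 source 0.3137
9 9 load 0.3125
10 10 source 0.3123

Γ_L=-0.818182, Γ_S=0.200000; launch V₁=5·100/250=2.000000
k=0 src: V=2.0000
k=1 load: inc=2.000000, refl=2.000000·-0.818182=-1.6364; V=0.000000+2.000000+-1.636364=0.3636
k=2 src: inc=-1.636364, refl=-1.636364·0.200000=-0.3273; V=2.000000+-1.636364+-0.327273=0.0364
k=3 load: inc=-0.327273, refl=-0.327273·-0.818182=0.2678; V=0.363636+-0.327273+0.267769=0.3041
k=4 src: inc=0.267769, refl=0.267769·0.200000=0.0536; V=0.036364+0.267769+0.053554=0.3577
k=5 load: inc=0.053554, refl=0.053554·-0.818182=-0.0438; V=0.304132+0.053554+-0.043817=0.3139
k=6 src: inc=-0.043817, refl=-0.043817·0.200000=-0.0088; V=0.357686+-0.043817+-0.008763=0.3051
k=7 load: inc=-0.008763, refl=-0.008763·-0.818182=0.0072; V=0.313869+-0.008763+0.007170=0.3123
k=8 src: inc=0.007170, refl=0.007170·0.200000=0.0014; V=0.305106+0.007170+0.001434=0.3137
k=9 load: inc=0.001434, refl=0.001434·-0.818182=-0.0012; V=0.312276+0.001434+-0.001173=0.3125
k=10 src: inc=-0.001173, refl=-0.001173·0.200000=-0.0002; V=0.313710+-0.001173+-0.000235=0.3123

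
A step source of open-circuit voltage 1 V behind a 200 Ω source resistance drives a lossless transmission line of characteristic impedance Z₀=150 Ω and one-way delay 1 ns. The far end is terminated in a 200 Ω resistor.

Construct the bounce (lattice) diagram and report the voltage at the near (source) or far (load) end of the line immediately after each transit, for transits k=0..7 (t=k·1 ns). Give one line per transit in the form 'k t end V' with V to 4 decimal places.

0 0 source 0.4286
1 1 load 0.4898
2 2 source 0.4985
3 3 load 0.4998
4 4 source 0.5000
5 5 load 0.5000
6 6 source 0.5000
7 7 load 0.5000

Γ_L=0.142857, Γ_S=0.142857; launch V₁=1·150/350=0.428571
k=0 src: V=0.4286
k=1 load: inc=0.428571, refl=0.428571·0.142857=0.0612; V=0.000000+0.428571+0.061224=0.4898
k=2 src: inc=0.061224, refl=0.061224·0.142857=0.0087; V=0.428571+0.061224+0.008746=0.4985
k=3 load: inc=0.008746, refl=0.008746·0.142857=0.0012; V=0.489796+0.008746+0.001249=0.4998
k=4 src: inc=0.001249, refl=0.001249·0.142857=0.0002; V=0.498542+0.001249+0.000178=0.5000
k=5 load: inc=0.000178, refl=0.000178·0.142857=0.0000; V=0.499792+0.000178+0.000025=0.5000
k=6 src: inc=0.000025, refl=0.000025·0.142857=0.0000; V=0.499970+0.000025+0.000004=0.5000
k=7 load: inc=0.000004, refl=0.000004·0.142857=0.0000; V=0.499996+0.000004+0.000001=0.5000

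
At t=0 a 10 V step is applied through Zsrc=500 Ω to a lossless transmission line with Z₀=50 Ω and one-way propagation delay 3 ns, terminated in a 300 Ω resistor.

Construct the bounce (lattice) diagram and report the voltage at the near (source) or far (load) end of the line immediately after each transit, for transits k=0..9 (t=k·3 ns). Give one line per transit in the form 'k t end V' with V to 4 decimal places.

Γ_L=0.714286, Γ_S=0.818182; launch V₁=10·50/550=0.909091
k=0 src: V=0.9091
k=1 load: inc=0.909091, refl=0.909091·0.714286=0.6494; V=0.000000+0.909091+0.649351=1.5584
k=2 src: inc=0.649351, refl=0.649351·0.818182=0.5313; V=0.909091+0.649351+0.531287=2.0897
k=3 load: inc=0.531287, refl=0.531287·0.714286=0.3795; V=1.558442+0.531287+0.379491=2.4692
k=4 src: inc=0.379491, refl=0.379491·0.818182=0.3105; V=2.089728+0.379491+0.310492=2.7797
k=5 load: inc=0.310492, refl=0.310492·0.714286=0.2218; V=2.469219+0.310492+0.221780=3.0015
k=6 src: inc=0.221780, refl=0.221780·0.818182=0.1815; V=2.779711+0.221780+0.181457=3.1829
k=7 load: inc=0.181457, refl=0.181457·0.714286=0.1296; V=3.001492+0.181457+0.129612=3.3126
k=8 src: inc=0.129612, refl=0.129612·0.818182=0.1060; V=3.182948+0.129612+0.106046=3.4186
k=9 load: inc=0.106046, refl=0.106046·0.714286=0.0757; V=3.312560+0.106046+0.075747=3.4944

0 0 source 0.9091
1 3 load 1.5584
2 6 source 2.0897
3 9 load 2.4692
4 12 source 2.7797
5 15 load 3.0015
6 18 source 3.1829
7 21 load 3.3126
8 24 source 3.4186
9 27 load 3.4944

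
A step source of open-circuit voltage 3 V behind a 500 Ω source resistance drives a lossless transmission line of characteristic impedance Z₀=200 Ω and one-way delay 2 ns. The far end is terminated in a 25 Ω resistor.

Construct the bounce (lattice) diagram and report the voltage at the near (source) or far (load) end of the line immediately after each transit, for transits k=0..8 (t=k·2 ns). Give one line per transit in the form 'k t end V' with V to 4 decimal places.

Γ_L=-0.777778, Γ_S=0.428571; launch V₁=3·200/700=0.857143
k=0 src: V=0.8571
k=1 load: inc=0.857143, refl=0.857143·-0.777778=-0.6667; V=0.000000+0.857143+-0.666667=0.1905
k=2 src: inc=-0.666667, refl=-0.666667·0.428571=-0.2857; V=0.857143+-0.666667+-0.285714=-0.0952
k=3 load: inc=-0.285714, refl=-0.285714·-0.777778=0.2222; V=0.190476+-0.285714+0.222222=0.1270
k=4 src: inc=0.222222, refl=0.222222·0.428571=0.0952; V=-0.095238+0.222222+0.095238=0.2222
k=5 load: inc=0.095238, refl=0.095238·-0.777778=-0.0741; V=0.126984+0.095238+-0.074074=0.1481
k=6 src: inc=-0.074074, refl=-0.074074·0.428571=-0.0317; V=0.222222+-0.074074+-0.031746=0.1164
k=7 load: inc=-0.031746, refl=-0.031746·-0.777778=0.0247; V=0.148148+-0.031746+0.024691=0.1411
k=8 src: inc=0.024691, refl=0.024691·0.428571=0.0106; V=0.116402+0.024691+0.010582=0.1517

0 0 source 0.8571
1 2 load 0.1905
2 4 source -0.0952
3 6 load 0.1270
4 8 source 0.2222
5 10 load 0.1481
6 12 source 0.1164
7 14 load 0.1411
8 16 source 0.1517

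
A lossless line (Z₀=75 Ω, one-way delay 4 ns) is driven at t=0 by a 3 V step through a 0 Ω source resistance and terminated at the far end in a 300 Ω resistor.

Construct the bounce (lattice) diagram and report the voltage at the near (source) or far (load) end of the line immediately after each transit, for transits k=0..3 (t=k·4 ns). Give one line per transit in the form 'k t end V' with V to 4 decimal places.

0 0 source 3.0000
1 4 load 4.8000
2 8 source 3.0000
3 12 load 1.9200

Γ_L=0.600000, Γ_S=-1.000000; launch V₁=3·75/75=3.000000
k=0 src: V=3.0000
k=1 load: inc=3.000000, refl=3.000000·0.600000=1.8000; V=0.000000+3.000000+1.800000=4.8000
k=2 src: inc=1.800000, refl=1.800000·-1.000000=-1.8000; V=3.000000+1.800000+-1.800000=3.0000
k=3 load: inc=-1.800000, refl=-1.800000·0.600000=-1.0800; V=4.800000+-1.800000+-1.080000=1.9200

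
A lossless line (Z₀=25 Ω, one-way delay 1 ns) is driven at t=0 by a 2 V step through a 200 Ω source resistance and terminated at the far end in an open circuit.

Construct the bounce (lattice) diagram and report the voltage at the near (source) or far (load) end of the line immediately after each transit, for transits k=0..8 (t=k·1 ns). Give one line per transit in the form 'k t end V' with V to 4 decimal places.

0 0 source 0.2222
1 1 load 0.4444
2 2 source 0.6173
3 3 load 0.7901
4 4 source 0.9246
5 5 load 1.0590
6 6 source 1.1635
7 7 load 1.2681
8 8 source 1.3494

Γ_L=1.000000, Γ_S=0.777778; launch V₁=2·25/225=0.222222
k=0 src: V=0.2222
k=1 load: inc=0.222222, refl=0.222222·1.000000=0.2222; V=0.000000+0.222222+0.222222=0.4444
k=2 src: inc=0.222222, refl=0.222222·0.777778=0.1728; V=0.222222+0.222222+0.172840=0.6173
k=3 load: inc=0.172840, refl=0.172840·1.000000=0.1728; V=0.444444+0.172840+0.172840=0.7901
k=4 src: inc=0.172840, refl=0.172840·0.777778=0.1344; V=0.617284+0.172840+0.134431=0.9246
k=5 load: inc=0.134431, refl=0.134431·1.000000=0.1344; V=0.790123+0.134431+0.134431=1.0590
k=6 src: inc=0.134431, refl=0.134431·0.777778=0.1046; V=0.924554+0.134431+0.104557=1.1635
k=7 load: inc=0.104557, refl=0.104557·1.000000=0.1046; V=1.058985+0.104557+0.104557=1.2681
k=8 src: inc=0.104557, refl=0.104557·0.777778=0.0813; V=1.163542+0.104557+0.081322=1.3494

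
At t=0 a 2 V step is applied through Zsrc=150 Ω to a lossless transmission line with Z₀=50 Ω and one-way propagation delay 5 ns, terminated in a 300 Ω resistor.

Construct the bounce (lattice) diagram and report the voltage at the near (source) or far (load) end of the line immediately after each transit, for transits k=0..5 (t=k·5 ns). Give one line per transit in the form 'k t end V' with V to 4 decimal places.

0 0 source 0.5000
1 5 load 0.8571
2 10 source 1.0357
3 15 load 1.1633
4 20 source 1.2270
5 25 load 1.2726

Γ_L=0.714286, Γ_S=0.500000; launch V₁=2·50/200=0.500000
k=0 src: V=0.5000
k=1 load: inc=0.500000, refl=0.500000·0.714286=0.3571; V=0.000000+0.500000+0.357143=0.8571
k=2 src: inc=0.357143, refl=0.357143·0.500000=0.1786; V=0.500000+0.357143+0.178571=1.0357
k=3 load: inc=0.178571, refl=0.178571·0.714286=0.1276; V=0.857143+0.178571+0.127551=1.1633
k=4 src: inc=0.127551, refl=0.127551·0.500000=0.0638; V=1.035714+0.127551+0.063776=1.2270
k=5 load: inc=0.063776, refl=0.063776·0.714286=0.0456; V=1.163265+0.063776+0.045554=1.2726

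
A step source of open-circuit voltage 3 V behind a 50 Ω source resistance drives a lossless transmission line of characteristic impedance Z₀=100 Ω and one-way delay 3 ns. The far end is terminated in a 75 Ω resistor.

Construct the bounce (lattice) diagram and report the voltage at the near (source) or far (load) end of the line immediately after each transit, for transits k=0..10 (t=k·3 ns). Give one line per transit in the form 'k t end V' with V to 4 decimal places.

Γ_L=-0.142857, Γ_S=-0.333333; launch V₁=3·100/150=2.000000
k=0 src: V=2.0000
k=1 load: inc=2.000000, refl=2.000000·-0.142857=-0.2857; V=0.000000+2.000000+-0.285714=1.7143
k=2 src: inc=-0.285714, refl=-0.285714·-0.333333=0.0952; V=2.000000+-0.285714+0.095238=1.8095
k=3 load: inc=0.095238, refl=0.095238·-0.142857=-0.0136; V=1.714286+0.095238+-0.013605=1.7959
k=4 src: inc=-0.013605, refl=-0.013605·-0.333333=0.0045; V=1.809524+-0.013605+0.004535=1.8005
k=5 load: inc=0.004535, refl=0.004535·-0.142857=-0.0006; V=1.795918+0.004535+-0.000648=1.7998
k=6 src: inc=-0.000648, refl=-0.000648·-0.333333=0.0002; V=1.800454+-0.000648+0.000216=1.8000
k=7 load: inc=0.000216, refl=0.000216·-0.142857=-0.0000; V=1.799806+0.000216+-0.000031=1.8000
k=8 src: inc=-0.000031, refl=-0.000031·-0.333333=0.0000; V=1.800022+-0.000031+0.000010=1.8000
k=9 load: inc=0.000010, refl=0.000010·-0.142857=-0.0000; V=1.799991+0.000010+-0.000001=1.8000
k=10 src: inc=-0.000001, refl=-0.000001·-0.333333=0.0000; V=1.800001+-0.000001+0.000000=1.8000

0 0 source 2.0000
1 3 load 1.7143
2 6 source 1.8095
3 9 load 1.7959
4 12 source 1.8005
5 15 load 1.7998
6 18 source 1.8000
7 21 load 1.8000
8 24 source 1.8000
9 27 load 1.8000
10 30 source 1.8000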